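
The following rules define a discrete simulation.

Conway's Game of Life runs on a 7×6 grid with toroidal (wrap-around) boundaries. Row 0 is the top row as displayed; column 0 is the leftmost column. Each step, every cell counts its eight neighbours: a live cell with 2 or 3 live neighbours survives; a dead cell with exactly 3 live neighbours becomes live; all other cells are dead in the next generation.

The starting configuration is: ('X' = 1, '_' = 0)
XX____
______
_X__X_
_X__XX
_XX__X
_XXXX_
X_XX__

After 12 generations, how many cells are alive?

6

gen 0: XX____
______
_X__X_
_X__XX
_XX__X
_XXXX_
X_XX__
gen 1: XXX___
XX____
X___XX
_X_XXX
_____X
____XX
X___XX
gen 2: __X___
__X___
__XX__
___X__
___X__
______
___XX_
gen 3: __X___
_XX___
__XX__
___XX_
______
___XX_
___X__
gen 4: _XXX__
_X____
_X__X_
__XXX_
______
___XX_
__XXX_
gen 5: _X__X_
XX_X__
_X__X_
__XXX_
__X___
__X_X_
_X____
gen 6: _X____
XX_XXX
XX__XX
_XX_X_
_XX_X_
_XXX__
_XXX__
gen 7: _____X
___X__
______
____X_
X___X_
X___X_
X__X__
gen 8: ____X_
______
______
_____X
___XX_
XX_XX_
X___X_
gen 9: _____X
______
______
____X_
X_XX__
XXX___
XX__X_
gen 10: X____X
______
______
___X__
X_XX_X
______
__X___
gen 11: ______
______
______
__XXX_
__XXX_
_XXX__
______
gen 12: ______
______
___X__
__X_X_
______
_X__X_
__X___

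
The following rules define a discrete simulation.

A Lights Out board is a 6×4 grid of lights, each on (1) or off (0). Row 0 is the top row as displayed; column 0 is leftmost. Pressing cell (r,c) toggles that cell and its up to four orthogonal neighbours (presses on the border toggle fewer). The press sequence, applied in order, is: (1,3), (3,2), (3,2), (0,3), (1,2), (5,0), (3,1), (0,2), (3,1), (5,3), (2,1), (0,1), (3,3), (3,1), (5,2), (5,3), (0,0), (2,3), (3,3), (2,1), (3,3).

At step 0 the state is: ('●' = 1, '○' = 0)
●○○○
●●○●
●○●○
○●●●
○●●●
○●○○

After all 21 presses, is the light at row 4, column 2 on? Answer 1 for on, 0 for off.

0) ●○○○
●●○●
●○●○
○●●●
○●●●
○●○○
1) ●○○●
●●●○
●○●●
○●●●
○●●●
○●○○
2) ●○○●
●●●○
●○○●
○○○○
○●○●
○●○○
3) ●○○●
●●●○
●○●●
○●●●
○●●●
○●○○
4) ●○●○
●●●●
●○●●
○●●●
○●●●
○●○○
5) ●○○○
●○○○
●○○●
○●●●
○●●●
○●○○
6) ●○○○
●○○○
●○○●
○●●●
●●●●
●○○○
7) ●○○○
●○○○
●●○●
●○○●
●○●●
●○○○
8) ●●●●
●○●○
●●○●
●○○●
●○●●
●○○○
9) ●●●●
●○●○
●○○●
○●●●
●●●●
●○○○
10) ●●●●
●○●○
●○○●
○●●●
●●●○
●○●●
11) ●●●●
●●●○
○●●●
○○●●
●●●○
●○●●
12) ○○○●
●○●○
○●●●
○○●●
●●●○
●○●●
13) ○○○●
●○●○
○●●○
○○○○
●●●●
●○●●
14) ○○○●
●○●○
○○●○
●●●○
●○●●
●○●●
15) ○○○●
●○●○
○○●○
●●●○
●○○●
●●○○
16) ○○○●
●○●○
○○●○
●●●○
●○○○
●●●●
17) ●●○●
○○●○
○○●○
●●●○
●○○○
●●●●
18) ●●○●
○○●●
○○○●
●●●●
●○○○
●●●●
19) ●●○●
○○●●
○○○○
●●○○
●○○●
●●●●
20) ●●○●
○●●●
●●●○
●○○○
●○○●
●●●●
21) ●●○●
○●●●
●●●●
●○●●
●○○○
●●●●

0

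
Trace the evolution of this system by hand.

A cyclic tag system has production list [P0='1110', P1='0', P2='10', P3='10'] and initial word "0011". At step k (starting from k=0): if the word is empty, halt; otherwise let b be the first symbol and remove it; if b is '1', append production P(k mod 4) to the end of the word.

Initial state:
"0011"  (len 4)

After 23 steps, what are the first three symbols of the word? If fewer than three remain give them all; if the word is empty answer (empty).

101

step 0: "0011"  (len 4)
step 1: "011"  (len 3)
step 2: "11"  (len 2)
step 3: "110"  (len 3)
step 4: "1010"  (len 4)
step 5: "0101110"  (len 7)
step 6: "101110"  (len 6)
step 7: "0111010"  (len 7)
step 8: "111010"  (len 6)
step 9: "110101110"  (len 9)
step 10: "101011100"  (len 9)
step 11: "0101110010"  (len 10)
step 12: "101110010"  (len 9)
step 13: "011100101110"  (len 12)
step 14: "11100101110"  (len 11)
step 15: "110010111010"  (len 12)
step 16: "1001011101010"  (len 13)
step 17: "0010111010101110"  (len 16)
step 18: "010111010101110"  (len 15)
step 19: "10111010101110"  (len 14)
step 20: "011101010111010"  (len 15)
step 21: "11101010111010"  (len 14)
step 22: "11010101110100"  (len 14)
step 23: "101010111010010"  (len 15)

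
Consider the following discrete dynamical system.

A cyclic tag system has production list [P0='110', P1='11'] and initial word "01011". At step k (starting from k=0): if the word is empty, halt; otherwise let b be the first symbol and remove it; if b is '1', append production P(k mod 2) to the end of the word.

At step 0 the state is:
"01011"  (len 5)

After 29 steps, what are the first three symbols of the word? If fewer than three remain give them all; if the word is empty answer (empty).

011

gen 0: "01011"  (len 5)
gen 1: "1011"  (len 4)
gen 2: "01111"  (len 5)
gen 3: "1111"  (len 4)
gen 4: "11111"  (len 5)
gen 5: "1111110"  (len 7)
gen 6: "11111011"  (len 8)
gen 7: "1111011110"  (len 10)
gen 8: "11101111011"  (len 11)
gen 9: "1101111011110"  (len 13)
gen 10: "10111101111011"  (len 14)
gen 11: "0111101111011110"  (len 16)
gen 12: "111101111011110"  (len 15)
gen 13: "11101111011110110"  (len 17)
gen 14: "110111101111011011"  (len 18)
gen 15: "10111101111011011110"  (len 20)
gen 16: "011110111101101111011"  (len 21)
gen 17: "11110111101101111011"  (len 20)
gen 18: "111011110110111101111"  (len 21)
gen 19: "11011110110111101111110"  (len 23)
gen 20: "101111011011110111111011"  (len 24)
gen 21: "01111011011110111111011110"  (len 26)
gen 22: "1111011011110111111011110"  (len 25)
gen 23: "111011011110111111011110110"  (len 27)
gen 24: "1101101111011111101111011011"  (len 28)
gen 25: "101101111011111101111011011110"  (len 30)
gen 26: "0110111101111110111101101111011"  (len 31)
gen 27: "110111101111110111101101111011"  (len 30)
gen 28: "1011110111111011110110111101111"  (len 31)
gen 29: "011110111111011110110111101111110"  (len 33)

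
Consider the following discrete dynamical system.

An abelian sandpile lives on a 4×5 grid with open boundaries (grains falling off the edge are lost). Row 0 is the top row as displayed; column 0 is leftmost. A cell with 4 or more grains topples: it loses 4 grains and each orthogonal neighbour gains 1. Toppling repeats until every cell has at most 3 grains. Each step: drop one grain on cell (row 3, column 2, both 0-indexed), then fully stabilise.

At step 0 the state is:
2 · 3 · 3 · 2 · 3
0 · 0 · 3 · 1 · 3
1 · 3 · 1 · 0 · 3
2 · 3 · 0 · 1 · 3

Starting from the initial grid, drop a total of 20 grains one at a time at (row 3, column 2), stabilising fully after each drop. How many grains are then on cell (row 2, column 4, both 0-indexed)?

2

[0] 2 · 3 · 3 · 2 · 3
0 · 0 · 3 · 1 · 3
1 · 3 · 1 · 0 · 3
2 · 3 · 0 · 1 · 3
[1] 2 · 3 · 3 · 2 · 3
0 · 0 · 3 · 1 · 3
1 · 3 · 1 · 0 · 3
2 · 3 · 1 · 1 · 3
[2] 2 · 3 · 3 · 2 · 3
0 · 0 · 3 · 1 · 3
1 · 3 · 1 · 0 · 3
2 · 3 · 2 · 1 · 3
[3] 2 · 3 · 3 · 2 · 3
0 · 0 · 3 · 1 · 3
1 · 3 · 1 · 0 · 3
2 · 3 · 3 · 1 · 3
[4] 2 · 3 · 3 · 2 · 3
0 · 1 · 3 · 1 · 3
2 · 0 · 3 · 0 · 3
3 · 1 · 1 · 2 · 3
[5] 2 · 3 · 3 · 2 · 3
0 · 1 · 3 · 1 · 3
2 · 0 · 3 · 0 · 3
3 · 1 · 2 · 2 · 3
[6] 2 · 3 · 3 · 2 · 3
0 · 1 · 3 · 1 · 3
2 · 0 · 3 · 0 · 3
3 · 1 · 3 · 2 · 3
[7] 3 · 0 · 1 · 3 · 3
0 · 3 · 1 · 2 · 3
2 · 1 · 1 · 1 · 3
3 · 2 · 1 · 3 · 3
[8] 3 · 0 · 1 · 3 · 3
0 · 3 · 1 · 2 · 3
2 · 1 · 1 · 1 · 3
3 · 2 · 2 · 3 · 3
[9] 3 · 0 · 1 · 3 · 3
0 · 3 · 1 · 2 · 3
2 · 1 · 1 · 1 · 3
3 · 2 · 3 · 3 · 3
[10] 3 · 0 · 2 · 1 · 1
0 · 3 · 2 · 1 · 2
2 · 1 · 3 · 0 · 2
3 · 3 · 1 · 2 · 1
[11] 3 · 0 · 2 · 1 · 1
0 · 3 · 2 · 1 · 2
2 · 1 · 3 · 0 · 2
3 · 3 · 2 · 2 · 1
[12] 3 · 0 · 2 · 1 · 1
0 · 3 · 2 · 1 · 2
2 · 1 · 3 · 0 · 2
3 · 3 · 3 · 2 · 1
[13] 3 · 0 · 2 · 1 · 1
0 · 3 · 3 · 1 · 2
3 · 3 · 0 · 1 · 2
0 · 1 · 2 · 3 · 1
[14] 3 · 0 · 2 · 1 · 1
0 · 3 · 3 · 1 · 2
3 · 3 · 0 · 1 · 2
0 · 1 · 3 · 3 · 1
[15] 3 · 0 · 2 · 1 · 1
0 · 3 · 3 · 1 · 2
3 · 3 · 1 · 2 · 2
0 · 2 · 1 · 0 · 2
[16] 3 · 0 · 2 · 1 · 1
0 · 3 · 3 · 1 · 2
3 · 3 · 1 · 2 · 2
0 · 2 · 2 · 0 · 2
[17] 3 · 0 · 2 · 1 · 1
0 · 3 · 3 · 1 · 2
3 · 3 · 1 · 2 · 2
0 · 2 · 3 · 0 · 2
[18] 3 · 0 · 2 · 1 · 1
0 · 3 · 3 · 1 · 2
3 · 3 · 2 · 2 · 2
0 · 3 · 0 · 1 · 2
[19] 3 · 0 · 2 · 1 · 1
0 · 3 · 3 · 1 · 2
3 · 3 · 2 · 2 · 2
0 · 3 · 1 · 1 · 2
[20] 3 · 0 · 2 · 1 · 1
0 · 3 · 3 · 1 · 2
3 · 3 · 2 · 2 · 2
0 · 3 · 2 · 1 · 2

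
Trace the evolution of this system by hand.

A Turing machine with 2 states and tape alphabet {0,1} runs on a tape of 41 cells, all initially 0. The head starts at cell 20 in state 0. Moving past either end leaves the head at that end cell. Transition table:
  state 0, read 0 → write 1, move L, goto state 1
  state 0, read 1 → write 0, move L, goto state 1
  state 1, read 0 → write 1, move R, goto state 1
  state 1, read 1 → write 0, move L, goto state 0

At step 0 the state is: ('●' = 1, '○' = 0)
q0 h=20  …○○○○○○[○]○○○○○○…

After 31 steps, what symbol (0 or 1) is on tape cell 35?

k=0  q0 h=20  …○○○○○○[○]○○○○○○…
k=1  q1 h=19  …○○○○○○[○]●○○○○○…
k=2  q1 h=20  …○○○○○●[●]○○○○○○…
k=3  q0 h=19  …○○○○○○[●]○○○○○○…
k=4  q1 h=18  …○○○○○○[○]○○○○○○…
k=5  q1 h=19  …○○○○○●[○]○○○○○○…
k=6  q1 h=20  …○○○○●●[○]○○○○○○…
k=7  q1 h=21  …○○○●●●[○]○○○○○○…
k=8  q1 h=22  …○○●●●●[○]○○○○○○…
k=9  q1 h=23  …○●●●●●[○]○○○○○○…
k=10  q1 h=24  …●●●●●●[○]○○○○○○…
k=11  q1 h=25  …●●●●●●[○]○○○○○○…
k=12  q1 h=26  …●●●●●●[○]○○○○○○…
k=13  q1 h=27  …●●●●●●[○]○○○○○○…
k=14  q1 h=28  …●●●●●●[○]○○○○○○…
k=15  q1 h=29  …●●●●●●[○]○○○○○○…
k=16  q1 h=30  …●●●●●●[○]○○○○○○…
k=17  q1 h=31  …●●●●●●[○]○○○○○○…
k=18  q1 h=32  …●●●●●●[○]○○○○○○…
k=19  q1 h=33  …●●●●●●[○]○○○○○○…
k=20  q1 h=34  …●●●●●●[○]○○○○○○|
k=21  q1 h=35  …●●●●●●[○]○○○○○|
k=22  q1 h=36  …●●●●●●[○]○○○○|
k=23  q1 h=37  …●●●●●●[○]○○○|
k=24  q1 h=38  …●●●●●●[○]○○|
k=25  q1 h=39  …●●●●●●[○]○|
k=26  q1 h=40  …●●●●●●[○]|
k=27  q1 h=40  …●●●●●●[●]|
k=28  q0 h=39  …●●●●●●[●]○|
k=29  q1 h=38  …●●●●●●[●]○○|
k=30  q0 h=37  …●●●●●●[●]○○○|
k=31  q1 h=36  …●●●●●●[●]○○○○|

1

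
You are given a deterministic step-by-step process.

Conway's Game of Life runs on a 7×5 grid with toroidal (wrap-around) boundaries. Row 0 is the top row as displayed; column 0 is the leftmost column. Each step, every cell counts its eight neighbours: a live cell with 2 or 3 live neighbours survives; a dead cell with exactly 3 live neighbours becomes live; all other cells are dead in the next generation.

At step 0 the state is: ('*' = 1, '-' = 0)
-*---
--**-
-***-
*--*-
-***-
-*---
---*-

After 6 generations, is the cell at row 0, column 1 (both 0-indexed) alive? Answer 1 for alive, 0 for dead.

1

k=0  -*---
--**-
-***-
*--*-
-***-
-*---
---*-
k=1  ---*-
---*-
-*---
*----
**-**
-*-*-
--*--
k=2  --**-
--*--
-----
--*--
-*-*-
-*-*-
--**-
k=3  -*---
--**-
-----
--*--
-*-*-
-*-**
-*--*
k=4  **-*-
--*--
--**-
--*--
**-**
-*-**
-*-**
k=5  **-*-
----*
-***-
*----
-*---
-*---
-*---
k=6  ***-*
----*
*****
*----
**---
***--
-*---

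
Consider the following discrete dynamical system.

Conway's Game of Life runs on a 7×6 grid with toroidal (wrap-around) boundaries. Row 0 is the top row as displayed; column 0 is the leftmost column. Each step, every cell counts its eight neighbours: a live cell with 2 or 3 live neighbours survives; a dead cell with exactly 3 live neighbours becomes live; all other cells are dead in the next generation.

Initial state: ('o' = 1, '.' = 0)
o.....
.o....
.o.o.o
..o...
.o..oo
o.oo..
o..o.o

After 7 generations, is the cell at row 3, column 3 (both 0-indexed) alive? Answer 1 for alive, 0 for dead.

0) o.....
.o....
.o.o.o
..o...
.o..oo
o.oo..
o..o.o
1) oo...o
.oo...
oo....
.ooo.o
oo..oo
..oo..
o.oooo
2) ......
..o..o
...o..
...o..
.....o
......
......
3) ......
......
..ooo.
....o.
......
......
......
4) ......
...o..
...oo.
....o.
......
......
......
5) ......
...oo.
...oo.
...oo.
......
......
......
6) ......
...oo.
..o..o
...oo.
......
......
......
7) ......
...oo.
..o..o
...oo.
......
......
......

1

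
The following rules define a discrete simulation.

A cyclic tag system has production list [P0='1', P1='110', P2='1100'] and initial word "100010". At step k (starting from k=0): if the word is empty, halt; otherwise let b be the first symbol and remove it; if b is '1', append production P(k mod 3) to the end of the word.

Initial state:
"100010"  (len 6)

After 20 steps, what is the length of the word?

15

0) "100010"  (len 6)
1) "000101"  (len 6)
2) "00101"  (len 5)
3) "0101"  (len 4)
4) "101"  (len 3)
5) "01110"  (len 5)
6) "1110"  (len 4)
7) "1101"  (len 4)
8) "101110"  (len 6)
9) "011101100"  (len 9)
10) "11101100"  (len 8)
11) "1101100110"  (len 10)
12) "1011001101100"  (len 13)
13) "0110011011001"  (len 13)
14) "110011011001"  (len 12)
15) "100110110011100"  (len 15)
16) "001101100111001"  (len 15)
17) "01101100111001"  (len 14)
18) "1101100111001"  (len 13)
19) "1011001110011"  (len 13)
20) "011001110011110"  (len 15)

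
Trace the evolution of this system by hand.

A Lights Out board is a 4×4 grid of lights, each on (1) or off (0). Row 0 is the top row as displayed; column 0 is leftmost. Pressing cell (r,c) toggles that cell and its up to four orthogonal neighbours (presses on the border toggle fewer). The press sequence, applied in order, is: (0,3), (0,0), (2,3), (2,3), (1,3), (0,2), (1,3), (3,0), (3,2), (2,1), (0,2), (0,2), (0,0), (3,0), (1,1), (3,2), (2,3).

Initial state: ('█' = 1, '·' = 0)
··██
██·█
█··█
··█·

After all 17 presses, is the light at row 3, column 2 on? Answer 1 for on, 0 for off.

0) ··██
██·█
█··█
··█·
1) ····
██··
█··█
··█·
2) ██··
·█··
█··█
··█·
3) ██··
·█·█
█·█·
··██
4) ██··
·█··
█··█
··█·
5) ██·█
·███
█···
··█·
6) █·█·
·█·█
█···
··█·
7) █·██
·██·
█··█
··█·
8) █·██
·██·
···█
███·
9) █·██
·██·
··██
█··█
10) █·██
··█·
██·█
██·█
11) ██··
····
██·█
██·█
12) █·██
··█·
██·█
██·█
13) ·███
█·█·
██·█
██·█
14) ·███
█·█·
·█·█
···█
15) ··██
·█··
···█
···█
16) ··██
·█··
··██
·██·
17) ··██
·█·█
····
·███

1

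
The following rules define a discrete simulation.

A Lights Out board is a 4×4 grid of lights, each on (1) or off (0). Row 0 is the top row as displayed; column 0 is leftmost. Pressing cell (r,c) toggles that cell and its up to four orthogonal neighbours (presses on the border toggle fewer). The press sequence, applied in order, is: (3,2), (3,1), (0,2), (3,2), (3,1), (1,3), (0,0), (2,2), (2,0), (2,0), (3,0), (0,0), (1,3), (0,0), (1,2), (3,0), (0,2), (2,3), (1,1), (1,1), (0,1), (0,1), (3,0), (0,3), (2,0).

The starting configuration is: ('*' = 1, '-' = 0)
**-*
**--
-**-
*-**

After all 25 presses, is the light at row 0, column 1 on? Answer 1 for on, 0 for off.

k=0  **-*
**--
-**-
*-**
k=1  **-*
**--
-*--
**--
k=2  **-*
**--
----
--*-
k=3  *-*-
***-
----
--*-
k=4  *-*-
***-
--*-
-*-*
k=5  *-*-
***-
-**-
*-**
k=6  *-**
**-*
-***
*-**
k=7  -***
-*-*
-***
*-**
k=8  -***
-***
----
*--*
k=9  -***
****
**--
---*
k=10  -***
-***
----
*--*
k=11  -***
-***
*---
-*-*
k=12  *-**
****
*---
-*-*
k=13  *-*-
**--
*--*
-*-*
k=14  -**-
-*--
*--*
-*-*
k=15  -*--
--**
*-**
-*-*
k=16  -*--
--**
--**
*--*
k=17  --**
---*
--**
*--*
k=18  --**
----
----
*---
k=19  -***
***-
-*--
*---
k=20  --**
----
----
*---
k=21  **-*
-*--
----
*---
k=22  --**
----
----
*---
k=23  --**
----
*---
-*--
k=24  ----
---*
*---
-*--
k=25  ----
*--*
-*--
**--

0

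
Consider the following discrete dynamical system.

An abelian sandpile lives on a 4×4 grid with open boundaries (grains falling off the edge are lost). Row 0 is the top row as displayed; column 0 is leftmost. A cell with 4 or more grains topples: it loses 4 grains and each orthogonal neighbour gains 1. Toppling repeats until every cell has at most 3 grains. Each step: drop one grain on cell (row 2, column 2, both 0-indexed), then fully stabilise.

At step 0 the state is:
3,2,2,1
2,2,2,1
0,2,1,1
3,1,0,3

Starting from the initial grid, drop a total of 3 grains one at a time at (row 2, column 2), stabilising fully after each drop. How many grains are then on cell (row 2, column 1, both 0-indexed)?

step 0: 3,2,2,1
2,2,2,1
0,2,1,1
3,1,0,3
step 1: 3,2,2,1
2,2,2,1
0,2,2,1
3,1,0,3
step 2: 3,2,2,1
2,2,2,1
0,2,3,1
3,1,0,3
step 3: 3,2,2,1
2,2,3,1
0,3,0,2
3,1,1,3

3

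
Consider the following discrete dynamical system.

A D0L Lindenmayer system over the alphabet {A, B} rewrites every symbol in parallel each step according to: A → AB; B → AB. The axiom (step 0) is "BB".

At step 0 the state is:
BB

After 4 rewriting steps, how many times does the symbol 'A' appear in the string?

k=0  BB
k=1  ABAB
k=2  ABABABAB
k=3  ABABABABABABABAB
k=4  ABABABABABABABABABABABABABABABAB

16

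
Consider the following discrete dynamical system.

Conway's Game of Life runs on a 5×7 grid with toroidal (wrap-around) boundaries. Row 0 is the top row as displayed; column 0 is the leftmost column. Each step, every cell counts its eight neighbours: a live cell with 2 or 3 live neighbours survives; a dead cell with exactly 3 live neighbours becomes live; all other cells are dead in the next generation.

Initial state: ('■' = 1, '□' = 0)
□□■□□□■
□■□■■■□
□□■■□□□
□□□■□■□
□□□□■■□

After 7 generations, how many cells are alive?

9

0) □□■□□□■
□■□■■■□
□□■■□□□
□□□■□■□
□□□□■■□
1) □□■□□□■
□■□□■■□
□□□□□■□
□□■■□■□
□□□■■■■
2) ■□■□□□■
□□□□■■■
□□■■□■■
□□■■□□□
□□□□□□■
3) ■□□□□□□
□■■□■□□
□□■□□□■
□□■■■■■
■■■■□□■
4) □□□□□□■
■■■■□□□
■□□□□□■
□□□□■□□
□□□□□□□
5) ■■■□□□□
□■■□□□□
■□■■□□■
□□□□□□□
□□□□□□□
6) ■□■□□□□
□□□□□□■
■□■■□□□
□□□□□□□
□■□□□□□
7) ■■□□□□□
■□■■□□■
□□□□□□□
□■■□□□□
□■□□□□□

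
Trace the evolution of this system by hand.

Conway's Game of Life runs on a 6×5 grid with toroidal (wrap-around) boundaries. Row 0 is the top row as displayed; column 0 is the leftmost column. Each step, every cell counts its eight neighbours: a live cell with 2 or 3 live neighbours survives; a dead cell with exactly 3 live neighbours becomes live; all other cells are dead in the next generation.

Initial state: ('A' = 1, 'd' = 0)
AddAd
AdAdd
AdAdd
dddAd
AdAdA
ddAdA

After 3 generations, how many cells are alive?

2

[0] AddAd
AdAdd
AdAdd
dddAd
AdAdA
ddAdA
[1] AdAAd
AdAAd
ddAAA
AdAAd
AAAdA
ddAdd
[2] ddddd
Adddd
Adddd
ddddd
AdddA
ddddd
[3] ddddd
ddddd
ddddd
AdddA
ddddd
ddddd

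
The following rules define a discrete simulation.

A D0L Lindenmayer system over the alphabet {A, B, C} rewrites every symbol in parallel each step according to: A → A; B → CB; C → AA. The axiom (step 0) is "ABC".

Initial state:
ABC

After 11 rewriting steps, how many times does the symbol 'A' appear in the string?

step 0: ABC
step 1: ACBAA
step 2: AAACBAA
step 3: AAAAACBAA
step 4: AAAAAAACBAA
step 5: AAAAAAAAACBAA
step 6: AAAAAAAAAAACBAA
step 7: AAAAAAAAAAAAACBAA
step 8: AAAAAAAAAAAAAAACBAA
step 9: AAAAAAAAAAAAAAAAACBAA
step 10: AAAAAAAAAAAAAAAAAAACBAA
step 11: AAAAAAAAAAAAAAAAAAAAACBAA

23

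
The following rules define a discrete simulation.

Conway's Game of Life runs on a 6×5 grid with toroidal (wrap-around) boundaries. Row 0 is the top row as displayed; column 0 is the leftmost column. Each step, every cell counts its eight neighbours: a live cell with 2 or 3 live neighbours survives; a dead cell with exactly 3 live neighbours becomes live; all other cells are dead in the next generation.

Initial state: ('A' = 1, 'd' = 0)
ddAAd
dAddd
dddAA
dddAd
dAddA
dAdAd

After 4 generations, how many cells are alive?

12

step 0: ddAAd
dAddd
dddAA
dddAd
dAddA
dAdAd
step 1: dAdAd
ddddA
ddAAA
AdAAd
AddAA
AAdAA
step 2: dAdAd
AdddA
AAAdd
Adddd
ddddd
dAddd
step 3: dAAdA
dddAA
ddddd
Adddd
ddddd
ddAdd
step 4: AAAdA
AdAAA
ddddA
ddddd
ddddd
dAAAd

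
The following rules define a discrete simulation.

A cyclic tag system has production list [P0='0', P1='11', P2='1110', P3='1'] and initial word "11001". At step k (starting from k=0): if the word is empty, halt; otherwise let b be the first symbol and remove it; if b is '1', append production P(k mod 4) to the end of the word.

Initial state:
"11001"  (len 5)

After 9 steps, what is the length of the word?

[0] "11001"  (len 5)
[1] "10010"  (len 5)
[2] "001011"  (len 6)
[3] "01011"  (len 5)
[4] "1011"  (len 4)
[5] "0110"  (len 4)
[6] "110"  (len 3)
[7] "101110"  (len 6)
[8] "011101"  (len 6)
[9] "11101"  (len 5)

5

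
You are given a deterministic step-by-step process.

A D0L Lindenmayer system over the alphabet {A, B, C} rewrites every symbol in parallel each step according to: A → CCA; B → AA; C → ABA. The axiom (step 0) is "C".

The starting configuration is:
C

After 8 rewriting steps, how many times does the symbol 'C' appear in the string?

1672

0) C
1) ABA
2) CCAAACCA
3) ABAABACCACCACCAABAABACCA
4) CCAAACCACCAAACCAABAABACCAABAABACCAABAABACCACCAAACCACCAAACCAABAABACCA
5) ABAABACCACCACCAABAABACCAABAABACCACCACCAABAABACCACCAAACCACC…ABAABACCAABAABACCACCACCAABAABACCACCAAACCACCAAACCAABAABACCA  (len 196)
6) CCAAACCACCAAACCAABAABACCAABAABACCAABAABACCACCAAACCACCAAACC…ABAABACCAABAABACCACCACCAABAABACCACCAAACCACCAAACCAABAABACCA  (len 564)
7) ABAABACCACCACCAABAABACCAABAABACCACCACCAABAABACCACCAAACCACC…ABAABACCAABAABACCACCACCAABAABACCACCAAACCACCAAACCAABAABACCA  (len 1620)
8) CCAAACCACCAAACCAABAABACCAABAABACCAABAABACCACCAAACCACCAAACC…ABAABACCAABAABACCACCACCAABAABACCACCAAACCACCAAACCAABAABACCA  (len 4660)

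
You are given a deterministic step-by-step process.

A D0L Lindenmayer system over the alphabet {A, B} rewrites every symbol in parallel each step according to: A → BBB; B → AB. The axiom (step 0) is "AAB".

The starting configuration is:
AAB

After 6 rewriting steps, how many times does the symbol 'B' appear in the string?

t=0: AAB
t=1: BBBBBBAB
t=2: ABABABABABABBBBAB
t=3: BBBABBBBABBBBABBBBABBBBABBBBABABABABBBBAB
t=4: ABABABBBBABABABABBBBABABABABBBBABABABABBBBABABABABBBBABABABABBBBABBBBABBBBABBBBABABABABBBBAB
t=5: BBBABBBBABBBBABABABABBBBABBBBABBBBABBBBABABABABBBBABBBBABB…BABABBBBABABABABBBBABABABABBBBABBBBABBBBABBBBABABABABBBBAB  (len 215)
t=6: ABABABBBBABABABABBBBABABABABBBBABBBBABBBBABBBBABABABABBBBA…BABABBBBABABABABBBBABABABABBBBABBBBABBBBABBBBABABABABBBBAB  (len 491)

337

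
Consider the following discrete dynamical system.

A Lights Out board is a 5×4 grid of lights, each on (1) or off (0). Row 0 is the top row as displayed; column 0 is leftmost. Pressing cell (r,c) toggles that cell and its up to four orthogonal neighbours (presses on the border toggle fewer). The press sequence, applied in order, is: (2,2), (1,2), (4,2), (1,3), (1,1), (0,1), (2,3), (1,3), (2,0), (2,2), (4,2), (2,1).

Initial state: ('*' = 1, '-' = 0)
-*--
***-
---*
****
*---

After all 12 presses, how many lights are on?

9

step 0: -*--
***-
---*
****
*---
step 1: -*--
**--
-**-
**-*
*---
step 2: -**-
*-**
-*--
**-*
*---
step 3: -**-
*-**
-*--
****
****
step 4: -***
*---
-*-*
****
****
step 5: --**
-**-
---*
****
****
step 6: **-*
--*-
---*
****
****
step 7: **-*
--**
--*-
***-
****
step 8: **--
----
--**
***-
****
step 9: **--
*---
****
-**-
****
step 10: **--
*-*-
*---
-*--
****
step 11: **--
*-*-
*---
-**-
*---
step 12: **--
***-
-**-
--*-
*---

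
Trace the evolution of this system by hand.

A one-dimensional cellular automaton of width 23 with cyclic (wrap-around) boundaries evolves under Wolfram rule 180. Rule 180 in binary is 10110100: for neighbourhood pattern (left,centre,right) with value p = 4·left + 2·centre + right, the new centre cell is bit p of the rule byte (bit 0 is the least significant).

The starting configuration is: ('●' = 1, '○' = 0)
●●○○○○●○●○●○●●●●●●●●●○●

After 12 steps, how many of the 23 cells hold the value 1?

[0] ●●○○○○●○●○●○●●●●●●●●●○●
[1] ●○●○○○●●●●●●○●●●●●●●○●○
[2] ●●●●○○○●●●●○●○●●●●●○●●●
[3] ●●●○●○○○●●○●●●○●●●○●○●●
[4] ●●○●●●○○○○●○●○●○●○●●●○●
[5] ●○●○●○●○○○●●●●●●●●○●○●○
[6] ●●●●●●●●○○○●●●●●●○●●●●●
[7] ●●●●●●●○●○○○●●●●○●○●●●●
[8] ●●●●●●○●●●○○○●●○●●●○●●●
[9] ●●●●●○●○●○●○○○○●○●○●○●●
[10] ●●●●○●●●●●●●○○○●●●●●●○●
[11] ●●●○●○●●●●●○●○○○●●●●○●○
[12] ○●○●●●○●●●○●●●○○○●●○●●●

15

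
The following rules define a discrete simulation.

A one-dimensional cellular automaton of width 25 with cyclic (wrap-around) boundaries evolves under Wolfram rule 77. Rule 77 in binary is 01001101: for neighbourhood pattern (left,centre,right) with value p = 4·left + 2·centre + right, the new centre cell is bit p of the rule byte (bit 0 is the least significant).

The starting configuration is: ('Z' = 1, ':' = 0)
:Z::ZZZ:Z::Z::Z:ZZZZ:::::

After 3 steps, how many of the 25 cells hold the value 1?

0) :Z::ZZZ:Z::Z::Z:ZZZZ:::::
1) :Z::Z:Z:Z::Z::Z:Z::Z:ZZZZ
2) :Z::Z:Z:Z::Z::Z:Z::Z:Z::Z
3) :Z::Z:Z:Z::Z::Z:Z::Z:Z::Z

10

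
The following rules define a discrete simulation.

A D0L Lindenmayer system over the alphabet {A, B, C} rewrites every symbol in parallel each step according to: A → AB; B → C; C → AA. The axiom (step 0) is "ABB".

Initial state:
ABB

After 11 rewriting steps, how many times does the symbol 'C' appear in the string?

0) ABB
1) ABCC
2) ABCAAAA
3) ABCAAABABABAB
4) ABCAAABABABCABCABCABC
5) ABCAAABABABCABCABCAAABCAAABCAAABCAA
6) ABCAAABABABCABCABCAAABCAAABCAAABABABCAAABABABCAAABABABCAAABAB
7) ABCAAABABABCABCABCAAABCAAABCAAABABABCAAABABABCAAABABABCABCABCAAABABABCABCABCAAABABABCABCABCAAABABABCABC
8) ABCAAABABABCABCABCAAABCAAABCAAABABABCAAABABABCAAABABABCABC…CAAABCAAABCAAABABABCABCABCAAABCAAABCAAABABABCABCABCAAABCAA  (len 173)
9) ABCAAABABABCABCABCAAABCAAABCAAABABABCAAABABABCAAABABABCABC…AAABABABCAAABABABCAAABABABCABCABCAAABCAAABCAAABABABCAAABAB  (len 295)
10) ABCAAABABABCABCABCAAABCAAABCAAABABABCAAABABABCAAABABABCABC…ABCAAABCAAABCAAABABABCAAABABABCAAABABABCABCABCAAABABABCABC  (len 501)
11) ABCAAABABABCABCABCAAABCAAABCAAABABABCAAABABABCAAABABABCABC…ABABCABCABCAAABABABCABCABCAAABCAAABCAAABABABCABCABCAAABCAA  (len 847)

155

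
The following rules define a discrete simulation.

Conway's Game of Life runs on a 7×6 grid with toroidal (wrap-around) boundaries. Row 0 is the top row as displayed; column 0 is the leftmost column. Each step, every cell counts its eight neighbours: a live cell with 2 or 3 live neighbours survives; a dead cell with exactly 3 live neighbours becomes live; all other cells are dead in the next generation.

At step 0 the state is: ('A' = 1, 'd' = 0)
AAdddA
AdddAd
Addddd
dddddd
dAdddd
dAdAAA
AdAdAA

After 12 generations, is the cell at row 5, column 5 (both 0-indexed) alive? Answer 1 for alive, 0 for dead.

1

gen 0: AAdddA
AdddAd
Addddd
dddddd
dAdddd
dAdAAA
AdAdAA
gen 1: dddAdd
dddddd
dddddA
dddddd
AdAdAd
dAdAdd
ddAddd
gen 2: dddddd
dddddd
dddddd
dddddA
dAAAdd
dAdAdd
ddAAdd
gen 3: dddddd
dddddd
dddddd
ddAddd
AAdAAd
dAddAd
ddAAdd
gen 4: dddddd
dddddd
dddddd
dAAAdd
AAdAAA
AAddAA
ddAAdd
gen 5: dddddd
dddddd
ddAddd
dAdAdA
dddddd
dddddd
AAAAAA
gen 6: AAAAAA
dddddd
ddAddd
ddAddd
dddddd
AAAAAA
AAAAAA
gen 7: dddddd
AdddAA
dddddd
dddddd
AdddAA
dddddd
dddddd
gen 8: dddddA
dddddA
dddddA
dddddA
dddddA
dddddA
dddddd
gen 9: dddddd
AdddAA
AdddAA
AdddAA
AdddAA
dddddd
dddddd
gen 10: dddddA
AdddAd
dAdAdd
dAdAdd
AdddAd
dddddA
dddddd
gen 11: dddddA
AdddAA
AAdAAd
AAdAAd
AdddAA
dddddA
dddddd
gen 12: AdddAA
dAdAdd
dddddd
dddddd
dAdAdd
AdddAA
dddddd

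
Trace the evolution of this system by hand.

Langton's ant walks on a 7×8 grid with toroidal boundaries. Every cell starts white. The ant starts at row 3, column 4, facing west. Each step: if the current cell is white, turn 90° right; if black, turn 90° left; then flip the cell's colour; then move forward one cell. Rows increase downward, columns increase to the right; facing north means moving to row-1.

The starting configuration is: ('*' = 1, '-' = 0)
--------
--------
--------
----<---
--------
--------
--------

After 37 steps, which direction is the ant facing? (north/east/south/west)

south

k=0  --------
--------
--------
----<---
--------
--------
--------
k=1  --------
--------
----^---
----*---
--------
--------
--------
k=2  --------
--------
----*>--
----*---
--------
--------
--------
k=3  --------
--------
----**--
----*v--
--------
--------
--------
k=4  --------
--------
----**--
----<*--
--------
--------
--------
k=5  --------
--------
----**--
-----*--
----v---
--------
--------
k=6  --------
--------
----**--
-----*--
---<*---
--------
--------
k=7  --------
--------
----**--
---^-*--
---**---
--------
--------
k=8  --------
--------
----**--
---*>*--
---**---
--------
--------
k=9  --------
--------
----**--
---***--
---*v---
--------
--------
k=10  --------
--------
----**--
---***--
---*->--
--------
--------
k=11  --------
--------
----**--
---***--
---*-*--
-----v--
--------
k=12  --------
--------
----**--
---***--
---*-*--
----<*--
--------
k=13  --------
--------
----**--
---***--
---*^*--
----**--
--------
k=14  --------
--------
----**--
---***--
---**>--
----**--
--------
k=15  --------
--------
----**--
---**^--
---**---
----**--
--------
k=16  --------
--------
----**--
---*<---
---**---
----**--
--------
k=17  --------
--------
----**--
---*----
---*v---
----**--
--------
k=18  --------
--------
----**--
---*----
---*->--
----**--
--------
k=19  --------
--------
----**--
---*----
---*-*--
----*v--
--------
k=20  --------
--------
----**--
---*----
---*-*--
----*->-
--------
k=21  --------
--------
----**--
---*----
---*-*--
----*-*-
------v-
k=22  --------
--------
----**--
---*----
---*-*--
----*-*-
-----<*-
k=23  --------
--------
----**--
---*----
---*-*--
----*^*-
-----**-
k=24  --------
--------
----**--
---*----
---*-*--
----**>-
-----**-
k=25  --------
--------
----**--
---*----
---*-*^-
----**--
-----**-
k=26  --------
--------
----**--
---*----
---*-**>
----**--
-----**-
k=27  --------
--------
----**--
---*----
---*-***
----**-v
-----**-
k=28  --------
--------
----**--
---*----
---*-***
----**<*
-----**-
k=29  --------
--------
----**--
---*----
---*-*^*
----****
-----**-
k=30  --------
--------
----**--
---*----
---*-<-*
----****
-----**-
k=31  --------
--------
----**--
---*----
---*---*
----*v**
-----**-
k=32  --------
--------
----**--
---*----
---*---*
----*->*
-----**-
k=33  --------
--------
----**--
---*----
---*--^*
----*--*
-----**-
k=34  --------
--------
----**--
---*----
---*--*>
----*--*
-----**-
k=35  --------
--------
----**--
---*---^
---*--*-
----*--*
-----**-
k=36  --------
--------
----**--
>--*---*
---*--*-
----*--*
-----**-
k=37  --------
--------
----**--
*--*---*
v--*--*-
----*--*
-----**-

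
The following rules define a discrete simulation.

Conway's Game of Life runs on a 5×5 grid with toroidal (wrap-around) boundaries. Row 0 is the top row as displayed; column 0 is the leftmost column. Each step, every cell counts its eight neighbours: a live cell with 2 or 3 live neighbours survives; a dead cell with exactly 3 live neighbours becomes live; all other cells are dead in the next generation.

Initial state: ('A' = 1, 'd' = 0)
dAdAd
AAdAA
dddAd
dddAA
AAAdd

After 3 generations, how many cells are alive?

k=0  dAdAd
AAdAA
dddAd
dddAA
AAAdd
k=1  dddAd
AAdAd
ddddd
AAdAA
AAddd
k=2  ddddd
ddAdA
dddAd
dAAdA
dAdAd
k=3  ddAAd
dddAd
AAddA
AAddA
AAdAd

12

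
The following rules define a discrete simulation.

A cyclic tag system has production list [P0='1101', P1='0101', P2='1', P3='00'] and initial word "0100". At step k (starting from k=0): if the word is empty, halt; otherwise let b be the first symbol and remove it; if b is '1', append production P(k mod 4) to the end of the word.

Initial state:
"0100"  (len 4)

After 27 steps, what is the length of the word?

k=0  "0100"  (len 4)
k=1  "100"  (len 3)
k=2  "000101"  (len 6)
k=3  "00101"  (len 5)
k=4  "0101"  (len 4)
k=5  "101"  (len 3)
k=6  "010101"  (len 6)
k=7  "10101"  (len 5)
k=8  "010100"  (len 6)
k=9  "10100"  (len 5)
k=10  "01000101"  (len 8)
k=11  "1000101"  (len 7)
k=12  "00010100"  (len 8)
k=13  "0010100"  (len 7)
k=14  "010100"  (len 6)
k=15  "10100"  (len 5)
k=16  "010000"  (len 6)
k=17  "10000"  (len 5)
k=18  "00000101"  (len 8)
k=19  "0000101"  (len 7)
k=20  "000101"  (len 6)
k=21  "00101"  (len 5)
k=22  "0101"  (len 4)
k=23  "101"  (len 3)
k=24  "0100"  (len 4)
k=25  "100"  (len 3)
k=26  "000101"  (len 6)
k=27  "00101"  (len 5)

5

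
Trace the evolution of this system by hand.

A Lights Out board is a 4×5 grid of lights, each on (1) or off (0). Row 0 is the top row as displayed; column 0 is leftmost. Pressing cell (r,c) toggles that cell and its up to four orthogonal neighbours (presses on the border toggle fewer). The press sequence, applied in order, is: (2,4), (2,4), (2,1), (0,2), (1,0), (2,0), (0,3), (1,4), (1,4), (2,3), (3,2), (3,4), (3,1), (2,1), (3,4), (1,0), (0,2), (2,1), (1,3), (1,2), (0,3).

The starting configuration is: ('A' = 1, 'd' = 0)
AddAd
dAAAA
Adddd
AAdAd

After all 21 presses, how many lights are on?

10

step 0: AddAd
dAAAA
Adddd
AAdAd
step 1: AddAd
dAAAd
AddAA
AAdAA
step 2: AddAd
dAAAA
Adddd
AAdAd
step 3: AddAd
ddAAA
dAAdd
AddAd
step 4: AAAdd
dddAA
dAAdd
AddAd
step 5: dAAdd
AAdAA
AAAdd
AddAd
step 6: dAAdd
dAdAA
ddAdd
dddAd
step 7: dAdAA
dAddA
ddAdd
dddAd
step 8: dAdAd
dAdAd
ddAdA
dddAd
step 9: dAdAA
dAddA
ddAdd
dddAd
step 10: dAdAA
dAdAA
dddAA
ddddd
step 11: dAdAA
dAdAA
ddAAA
dAAAd
step 12: dAdAA
dAdAA
ddAAd
dAAdA
step 13: dAdAA
dAdAA
dAAAd
AdddA
step 14: dAdAA
dddAA
AddAd
AAddA
step 15: dAdAA
dddAA
AddAA
AAdAd
step 16: AAdAA
AAdAA
dddAA
AAdAd
step 17: AdAdA
AAAAA
dddAA
AAdAd
step 18: AdAdA
AdAAA
AAAAA
AddAd
step 19: AdAAA
Adddd
AAAdA
AddAd
step 20: AddAA
AAAAd
AAddA
AddAd
step 21: AdAdd
AAAdd
AAddA
AddAd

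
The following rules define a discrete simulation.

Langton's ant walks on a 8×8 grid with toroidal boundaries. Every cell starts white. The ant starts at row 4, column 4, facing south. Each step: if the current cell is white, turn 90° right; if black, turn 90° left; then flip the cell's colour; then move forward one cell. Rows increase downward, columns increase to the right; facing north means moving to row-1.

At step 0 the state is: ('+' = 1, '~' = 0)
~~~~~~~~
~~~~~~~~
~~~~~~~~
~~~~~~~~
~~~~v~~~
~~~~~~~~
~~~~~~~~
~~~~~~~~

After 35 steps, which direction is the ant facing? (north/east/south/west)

[0] ~~~~~~~~
~~~~~~~~
~~~~~~~~
~~~~~~~~
~~~~v~~~
~~~~~~~~
~~~~~~~~
~~~~~~~~
[1] ~~~~~~~~
~~~~~~~~
~~~~~~~~
~~~~~~~~
~~~<+~~~
~~~~~~~~
~~~~~~~~
~~~~~~~~
[2] ~~~~~~~~
~~~~~~~~
~~~~~~~~
~~~^~~~~
~~~++~~~
~~~~~~~~
~~~~~~~~
~~~~~~~~
[3] ~~~~~~~~
~~~~~~~~
~~~~~~~~
~~~+>~~~
~~~++~~~
~~~~~~~~
~~~~~~~~
~~~~~~~~
[4] ~~~~~~~~
~~~~~~~~
~~~~~~~~
~~~++~~~
~~~+v~~~
~~~~~~~~
~~~~~~~~
~~~~~~~~
[5] ~~~~~~~~
~~~~~~~~
~~~~~~~~
~~~++~~~
~~~+~>~~
~~~~~~~~
~~~~~~~~
~~~~~~~~
[6] ~~~~~~~~
~~~~~~~~
~~~~~~~~
~~~++~~~
~~~+~+~~
~~~~~v~~
~~~~~~~~
~~~~~~~~
[7] ~~~~~~~~
~~~~~~~~
~~~~~~~~
~~~++~~~
~~~+~+~~
~~~~<+~~
~~~~~~~~
~~~~~~~~
[8] ~~~~~~~~
~~~~~~~~
~~~~~~~~
~~~++~~~
~~~+^+~~
~~~~++~~
~~~~~~~~
~~~~~~~~
[9] ~~~~~~~~
~~~~~~~~
~~~~~~~~
~~~++~~~
~~~++>~~
~~~~++~~
~~~~~~~~
~~~~~~~~
[10] ~~~~~~~~
~~~~~~~~
~~~~~~~~
~~~++^~~
~~~++~~~
~~~~++~~
~~~~~~~~
~~~~~~~~
[11] ~~~~~~~~
~~~~~~~~
~~~~~~~~
~~~+++>~
~~~++~~~
~~~~++~~
~~~~~~~~
~~~~~~~~
[12] ~~~~~~~~
~~~~~~~~
~~~~~~~~
~~~++++~
~~~++~v~
~~~~++~~
~~~~~~~~
~~~~~~~~
[13] ~~~~~~~~
~~~~~~~~
~~~~~~~~
~~~++++~
~~~++<+~
~~~~++~~
~~~~~~~~
~~~~~~~~
[14] ~~~~~~~~
~~~~~~~~
~~~~~~~~
~~~++^+~
~~~++++~
~~~~++~~
~~~~~~~~
~~~~~~~~
[15] ~~~~~~~~
~~~~~~~~
~~~~~~~~
~~~+<~+~
~~~++++~
~~~~++~~
~~~~~~~~
~~~~~~~~
[16] ~~~~~~~~
~~~~~~~~
~~~~~~~~
~~~+~~+~
~~~+v++~
~~~~++~~
~~~~~~~~
~~~~~~~~
[17] ~~~~~~~~
~~~~~~~~
~~~~~~~~
~~~+~~+~
~~~+~>+~
~~~~++~~
~~~~~~~~
~~~~~~~~
[18] ~~~~~~~~
~~~~~~~~
~~~~~~~~
~~~+~^+~
~~~+~~+~
~~~~++~~
~~~~~~~~
~~~~~~~~
[19] ~~~~~~~~
~~~~~~~~
~~~~~~~~
~~~+~+>~
~~~+~~+~
~~~~++~~
~~~~~~~~
~~~~~~~~
[20] ~~~~~~~~
~~~~~~~~
~~~~~~^~
~~~+~+~~
~~~+~~+~
~~~~++~~
~~~~~~~~
~~~~~~~~
[21] ~~~~~~~~
~~~~~~~~
~~~~~~+>
~~~+~+~~
~~~+~~+~
~~~~++~~
~~~~~~~~
~~~~~~~~
[22] ~~~~~~~~
~~~~~~~~
~~~~~~++
~~~+~+~v
~~~+~~+~
~~~~++~~
~~~~~~~~
~~~~~~~~
[23] ~~~~~~~~
~~~~~~~~
~~~~~~++
~~~+~+<+
~~~+~~+~
~~~~++~~
~~~~~~~~
~~~~~~~~
[24] ~~~~~~~~
~~~~~~~~
~~~~~~^+
~~~+~+++
~~~+~~+~
~~~~++~~
~~~~~~~~
~~~~~~~~
[25] ~~~~~~~~
~~~~~~~~
~~~~~<~+
~~~+~+++
~~~+~~+~
~~~~++~~
~~~~~~~~
~~~~~~~~
[26] ~~~~~~~~
~~~~~^~~
~~~~~+~+
~~~+~+++
~~~+~~+~
~~~~++~~
~~~~~~~~
~~~~~~~~
[27] ~~~~~~~~
~~~~~+>~
~~~~~+~+
~~~+~+++
~~~+~~+~
~~~~++~~
~~~~~~~~
~~~~~~~~
[28] ~~~~~~~~
~~~~~++~
~~~~~+v+
~~~+~+++
~~~+~~+~
~~~~++~~
~~~~~~~~
~~~~~~~~
[29] ~~~~~~~~
~~~~~++~
~~~~~<++
~~~+~+++
~~~+~~+~
~~~~++~~
~~~~~~~~
~~~~~~~~
[30] ~~~~~~~~
~~~~~++~
~~~~~~++
~~~+~v++
~~~+~~+~
~~~~++~~
~~~~~~~~
~~~~~~~~
[31] ~~~~~~~~
~~~~~++~
~~~~~~++
~~~+~~>+
~~~+~~+~
~~~~++~~
~~~~~~~~
~~~~~~~~
[32] ~~~~~~~~
~~~~~++~
~~~~~~^+
~~~+~~~+
~~~+~~+~
~~~~++~~
~~~~~~~~
~~~~~~~~
[33] ~~~~~~~~
~~~~~++~
~~~~~<~+
~~~+~~~+
~~~+~~+~
~~~~++~~
~~~~~~~~
~~~~~~~~
[34] ~~~~~~~~
~~~~~^+~
~~~~~+~+
~~~+~~~+
~~~+~~+~
~~~~++~~
~~~~~~~~
~~~~~~~~
[35] ~~~~~~~~
~~~~<~+~
~~~~~+~+
~~~+~~~+
~~~+~~+~
~~~~++~~
~~~~~~~~
~~~~~~~~

west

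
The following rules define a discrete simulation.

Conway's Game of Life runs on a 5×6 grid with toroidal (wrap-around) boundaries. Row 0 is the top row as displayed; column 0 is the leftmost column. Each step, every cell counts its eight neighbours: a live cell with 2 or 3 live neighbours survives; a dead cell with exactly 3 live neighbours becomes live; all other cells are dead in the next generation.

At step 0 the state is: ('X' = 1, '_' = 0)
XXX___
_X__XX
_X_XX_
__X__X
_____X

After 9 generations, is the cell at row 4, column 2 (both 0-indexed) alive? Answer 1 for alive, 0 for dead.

k=0  XXX___
_X__XX
_X_XX_
__X__X
_____X
k=1  _XX_X_
____XX
_X_X__
X_XX_X
__X__X
k=2  XXX_X_
XX__XX
_X_X__
X__X_X
_____X
k=3  __XXX_
____X_
_X_X__
X_X__X
__XX__
k=4  __X_X_
____X_
XXXXXX
X___X_
_____X
k=5  ___XXX
X_____
XXX___
__X___
___XXX
k=6  X__X__
X_XXX_
X_X___
X_X_XX
__X__X
k=7  X_____
X_X_X_
X_X___
X_X_X_
__X___
k=8  ___X_X
X__X__
X_X___
__X__X
___X_X
k=9  X_XX_X
XXXXXX
X_XX_X
XXXXXX
X_XX_X

1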